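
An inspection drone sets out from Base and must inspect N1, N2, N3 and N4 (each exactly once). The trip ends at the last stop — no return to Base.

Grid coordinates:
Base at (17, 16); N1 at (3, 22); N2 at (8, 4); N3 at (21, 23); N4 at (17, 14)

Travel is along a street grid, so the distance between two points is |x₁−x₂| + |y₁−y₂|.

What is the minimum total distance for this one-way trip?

There are 4! = 24 possible orderings.
Base → N1 → N2 → N3 → N4: 20+23+32+13 = 88
Base → N1 → N2 → N4 → N3: 20+23+19+13 = 75
Base → N1 → N3 → N2 → N4: 20+19+32+19 = 90
Base → N1 → N3 → N4 → N2: 20+19+13+19 = 71
Base → N1 → N4 → N2 → N3: 20+22+19+32 = 93
Base → N1 → N4 → N3 → N2: 20+22+13+32 = 87
Base → N2 → N1 → N3 → N4: 21+23+19+13 = 76
Base → N2 → N1 → N4 → N3: 21+23+22+13 = 79
Base → N2 → N3 → N1 → N4: 21+32+19+22 = 94
Base → N2 → N3 → N4 → N1: 21+32+13+22 = 88
Base → N2 → N4 → N1 → N3: 21+19+22+19 = 81
Base → N2 → N4 → N3 → N1: 21+19+13+19 = 72
Base → N3 → N1 → N2 → N4: 11+19+23+19 = 72
Base → N3 → N1 → N4 → N2: 11+19+22+19 = 71
… (10 more)
Base → N4 → N3 → N1 → N2: 2+13+19+23 = 57  ← best
The minimum is 57.
One shortest path: Base → N4 → N3 → N1 → N2.

57 — the minimum one-way total.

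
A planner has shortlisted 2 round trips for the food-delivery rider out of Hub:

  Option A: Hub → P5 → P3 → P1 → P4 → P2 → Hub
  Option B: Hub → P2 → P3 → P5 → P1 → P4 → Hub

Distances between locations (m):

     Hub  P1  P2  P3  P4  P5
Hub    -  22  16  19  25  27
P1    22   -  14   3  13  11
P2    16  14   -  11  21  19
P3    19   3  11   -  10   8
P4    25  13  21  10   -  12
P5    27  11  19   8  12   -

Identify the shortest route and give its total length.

Option A: 27 + 8 + 3 + 13 + 21 + 16 = 88
Option B: 16 + 11 + 8 + 11 + 13 + 25 = 84

Shortest is Option B, total 84 m.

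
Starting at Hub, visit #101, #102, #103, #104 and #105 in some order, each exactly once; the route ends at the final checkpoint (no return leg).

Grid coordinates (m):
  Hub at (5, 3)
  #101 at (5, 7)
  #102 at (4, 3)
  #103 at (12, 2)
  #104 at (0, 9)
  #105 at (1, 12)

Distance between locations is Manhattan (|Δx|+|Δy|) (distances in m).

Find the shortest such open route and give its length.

Minimum one-way distance = 33 m.

There are 5! = 120 possible orderings.
Hub → #101 → #102 → #103 → #104 → #105: 4+5+9+19+4 = 41
Hub → #101 → #102 → #103 → #105 → #104: 4+5+9+21+4 = 43
Hub → #101 → #102 → #104 → #103 → #105: 4+5+10+19+21 = 59
Hub → #101 → #102 → #104 → #105 → #103: 4+5+10+4+21 = 44
Hub → #101 → #102 → #105 → #103 → #104: 4+5+12+21+19 = 61
Hub → #101 → #102 → #105 → #104 → #103: 4+5+12+4+19 = 44
Hub → #101 → #103 → #102 → #104 → #105: 4+12+9+10+4 = 39
Hub → #101 → #103 → #102 → #105 → #104: 4+12+9+12+4 = 41
Hub → #101 → #103 → #104 → #102 → #105: 4+12+19+10+12 = 57
Hub → #101 → #103 → #104 → #105 → #102: 4+12+19+4+12 = 51
Hub → #101 → #103 → #105 → #102 → #104: 4+12+21+12+10 = 59
Hub → #101 → #103 → #105 → #104 → #102: 4+12+21+4+10 = 51
Hub → #101 → #104 → #102 → #103 → #105: 4+7+10+9+21 = 51
Hub → #101 → #104 → #102 → #105 → #103: 4+7+10+12+21 = 54
… (106 more)
Hub → #102 → #103 → #101 → #104 → #105: 1+9+12+7+4 = 33  ← best
The minimum is 33.
One shortest path: Hub → #102 → #103 → #101 → #104 → #105.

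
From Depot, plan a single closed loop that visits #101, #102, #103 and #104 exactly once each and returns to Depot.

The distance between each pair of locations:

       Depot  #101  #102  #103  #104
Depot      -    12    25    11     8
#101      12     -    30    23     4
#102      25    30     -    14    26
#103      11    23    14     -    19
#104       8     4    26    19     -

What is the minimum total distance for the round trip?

With 4 stops there are 4!/2 = 12 distinct round trips (a route and its reverse cost the same).
Depot - #101 - #102 - #103 - #104 - Depot: 12+30+14+19+8 = 83
Depot - #101 - #102 - #104 - #103 - Depot: 12+30+26+19+11 = 98
Depot - #101 - #103 - #102 - #104 - Depot: 12+23+14+26+8 = 83
Depot - #101 - #103 - #104 - #102 - Depot: 12+23+19+26+25 = 105
Depot - #101 - #104 - #102 - #103 - Depot: 12+4+26+14+11 = 67
Depot - #101 - #104 - #103 - #102 - Depot: 12+4+19+14+25 = 74
Depot - #102 - #101 - #103 - #104 - Depot: 25+30+23+19+8 = 105
Depot - #102 - #101 - #104 - #103 - Depot: 25+30+4+19+11 = 89
Depot - #102 - #103 - #101 - #104 - Depot: 25+14+23+4+8 = 74
Depot - #102 - #104 - #101 - #103 - Depot: 25+26+4+23+11 = 89
Depot - #103 - #101 - #102 - #104 - Depot: 11+23+30+26+8 = 98
Depot - #103 - #102 - #101 - #104 - Depot: 11+14+30+4+8 = 67
The minimum is 67.
One optimal route: Depot → #101 → #104 → #102 → #103 → Depot (or its reverse).

Minimum total distance: 67.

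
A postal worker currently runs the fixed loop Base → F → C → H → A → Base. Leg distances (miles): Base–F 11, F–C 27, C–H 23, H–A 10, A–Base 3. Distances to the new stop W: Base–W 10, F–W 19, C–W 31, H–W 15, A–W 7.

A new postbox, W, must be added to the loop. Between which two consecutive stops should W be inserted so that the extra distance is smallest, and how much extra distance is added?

Insertion cost between consecutive stops i–j is d(i,W) + d(W,j) − d(i,j):
  between Base and F: 10 + 19 − 11 = 18
  between F and C: 19 + 31 − 27 = 23
  between C and H: 31 + 15 − 23 = 23
  between H and A: 15 + 7 − 10 = 12
  between A and Base: 7 + 10 − 3 = 14
Cheapest insertion is between H and A, adding 12.
New total = 74 + 12 = 86.

Adding 12 miles by placing W on the H–A leg.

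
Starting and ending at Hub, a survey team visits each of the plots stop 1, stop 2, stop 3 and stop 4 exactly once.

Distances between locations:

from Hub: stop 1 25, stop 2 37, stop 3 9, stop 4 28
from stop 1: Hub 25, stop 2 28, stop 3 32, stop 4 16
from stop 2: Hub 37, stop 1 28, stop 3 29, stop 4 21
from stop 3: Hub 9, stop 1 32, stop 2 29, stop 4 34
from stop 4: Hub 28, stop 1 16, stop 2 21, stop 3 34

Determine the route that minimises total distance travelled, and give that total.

With 4 stops there are 4!/2 = 12 distinct round trips (a route and its reverse cost the same).
Hub → stop 1 → stop 2 → stop 3 → stop 4 → Hub: 25+28+29+34+28 = 144
Hub → stop 1 → stop 2 → stop 4 → stop 3 → Hub: 25+28+21+34+9 = 117
Hub → stop 1 → stop 3 → stop 2 → stop 4 → Hub: 25+32+29+21+28 = 135
Hub → stop 1 → stop 3 → stop 4 → stop 2 → Hub: 25+32+34+21+37 = 149
Hub → stop 1 → stop 4 → stop 2 → stop 3 → Hub: 25+16+21+29+9 = 100
Hub → stop 1 → stop 4 → stop 3 → stop 2 → Hub: 25+16+34+29+37 = 141
Hub → stop 2 → stop 1 → stop 3 → stop 4 → Hub: 37+28+32+34+28 = 159
Hub → stop 2 → stop 1 → stop 4 → stop 3 → Hub: 37+28+16+34+9 = 124
Hub → stop 2 → stop 3 → stop 1 → stop 4 → Hub: 37+29+32+16+28 = 142
Hub → stop 2 → stop 4 → stop 1 → stop 3 → Hub: 37+21+16+32+9 = 115
Hub → stop 3 → stop 1 → stop 2 → stop 4 → Hub: 9+32+28+21+28 = 118
Hub → stop 3 → stop 2 → stop 1 → stop 4 → Hub: 9+29+28+16+28 = 110
The minimum is 100.
One optimal route: Hub → stop 1 → stop 4 → stop 2 → stop 3 → Hub (or its reverse).

Minimum total distance: 100.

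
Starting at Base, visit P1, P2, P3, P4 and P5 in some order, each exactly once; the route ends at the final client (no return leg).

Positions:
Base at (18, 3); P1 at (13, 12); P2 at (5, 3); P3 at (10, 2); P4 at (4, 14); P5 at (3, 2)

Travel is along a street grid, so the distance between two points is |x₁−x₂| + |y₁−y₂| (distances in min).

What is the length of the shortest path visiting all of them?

Minimum one-way distance = 42 min.

There are 5! = 120 possible orderings.
Base - P1 - P2 - P3 - P4 - P5: 14+17+6+18+13 = 68
Base - P1 - P2 - P3 - P5 - P4: 14+17+6+7+13 = 57
Base - P1 - P2 - P4 - P3 - P5: 14+17+12+18+7 = 68
Base - P1 - P2 - P4 - P5 - P3: 14+17+12+13+7 = 63
Base - P1 - P2 - P5 - P3 - P4: 14+17+3+7+18 = 59
Base - P1 - P2 - P5 - P4 - P3: 14+17+3+13+18 = 65
Base - P1 - P3 - P2 - P4 - P5: 14+13+6+12+13 = 58
Base - P1 - P3 - P2 - P5 - P4: 14+13+6+3+13 = 49
Base - P1 - P3 - P4 - P2 - P5: 14+13+18+12+3 = 60
Base - P1 - P3 - P4 - P5 - P2: 14+13+18+13+3 = 61
Base - P1 - P3 - P5 - P2 - P4: 14+13+7+3+12 = 49
Base - P1 - P3 - P5 - P4 - P2: 14+13+7+13+12 = 59
Base - P1 - P4 - P2 - P3 - P5: 14+11+12+6+7 = 50
Base - P1 - P4 - P2 - P5 - P3: 14+11+12+3+7 = 47
… (106 more)
Base - P3 - P2 - P5 - P4 - P1: 9+6+3+13+11 = 42  ← best
The minimum is 42.
One shortest path: Base → P3 → P2 → P5 → P4 → P1.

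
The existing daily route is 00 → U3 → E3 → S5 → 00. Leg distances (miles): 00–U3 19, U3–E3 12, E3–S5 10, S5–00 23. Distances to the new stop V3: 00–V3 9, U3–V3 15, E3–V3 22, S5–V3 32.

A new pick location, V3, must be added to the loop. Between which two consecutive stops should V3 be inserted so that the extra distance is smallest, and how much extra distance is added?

Adding 5 miles by placing V3 on the 00–U3 leg.

Insertion cost between consecutive stops i–j is d(i,V3) + d(V3,j) − d(i,j):
  between 00 and U3: 9 + 15 − 19 = 5
  between U3 and E3: 15 + 22 − 12 = 25
  between E3 and S5: 22 + 32 − 10 = 44
  between S5 and 00: 32 + 9 − 23 = 18
Cheapest insertion is between 00 and U3, adding 5.
New total = 64 + 5 = 69.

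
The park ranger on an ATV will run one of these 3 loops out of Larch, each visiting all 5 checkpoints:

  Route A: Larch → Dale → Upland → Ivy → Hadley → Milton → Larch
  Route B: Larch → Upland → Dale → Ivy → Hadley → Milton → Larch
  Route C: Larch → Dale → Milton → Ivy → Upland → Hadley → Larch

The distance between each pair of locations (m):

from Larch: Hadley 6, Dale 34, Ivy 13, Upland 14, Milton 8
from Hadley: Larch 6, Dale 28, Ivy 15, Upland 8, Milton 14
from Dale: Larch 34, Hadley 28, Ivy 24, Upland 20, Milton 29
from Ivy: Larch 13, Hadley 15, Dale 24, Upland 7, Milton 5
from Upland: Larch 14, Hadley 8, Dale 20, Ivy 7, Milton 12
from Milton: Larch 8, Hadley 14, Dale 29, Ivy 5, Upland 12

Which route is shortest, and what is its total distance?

Route A: 34 + 20 + 7 + 15 + 14 + 8 = 98
Route B: 14 + 20 + 24 + 15 + 14 + 8 = 95
Route C: 34 + 29 + 5 + 7 + 8 + 6 = 89

89 m — Route C is the shortest.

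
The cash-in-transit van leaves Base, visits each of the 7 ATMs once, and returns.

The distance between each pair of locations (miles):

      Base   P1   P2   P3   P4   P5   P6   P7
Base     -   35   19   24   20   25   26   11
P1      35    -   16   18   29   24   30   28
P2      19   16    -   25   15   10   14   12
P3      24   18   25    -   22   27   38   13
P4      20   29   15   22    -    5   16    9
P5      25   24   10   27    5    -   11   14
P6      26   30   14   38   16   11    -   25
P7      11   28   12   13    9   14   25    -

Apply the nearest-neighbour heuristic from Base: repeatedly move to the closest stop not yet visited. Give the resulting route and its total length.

Nearest-neighbour total = 121 miles; route Base → P7 → P4 → P5 → P2 → P6 → P1 → P3 → Base.

Base → [P7:11 / P2:19 / P4:20 / P3:24 / P5:25 / P6:26 / P1:35] → P7 (11)
P7 → [P4:9 / P2:12 / P3:13 / P5:14 / P6:25 / P1:28] → P4 (9)
P4 → [P5:5 / P2:15 / P6:16 / P3:22 / P1:29] → P5 (5)
P5 → [P2:10 / P6:11 / P1:24 / P3:27] → P2 (10)
P2 → [P6:14 / P1:16 / P3:25] → P6 (14)
P6 → [P1:30 / P3:38] → P1 (30)
P1 → [P3:18] → P3 (18)
Return P3→Base: 24.
Total = 11 + 9 + 5 + 10 + 14 + 30 + 18 + 24 = 121.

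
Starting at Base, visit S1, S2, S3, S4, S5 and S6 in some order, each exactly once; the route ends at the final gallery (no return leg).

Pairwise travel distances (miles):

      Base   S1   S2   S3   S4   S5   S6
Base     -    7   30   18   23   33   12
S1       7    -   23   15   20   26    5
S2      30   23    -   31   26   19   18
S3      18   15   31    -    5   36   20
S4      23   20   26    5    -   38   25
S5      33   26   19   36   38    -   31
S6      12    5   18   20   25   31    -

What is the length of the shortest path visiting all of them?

Minimum one-way distance = 82 miles.

There are 6! = 720 possible orderings.
Base → S1 → S2 → S3 → S4 → S5 → S6: 7+23+31+5+38+31 = 135
Base → S1 → S2 → S3 → S4 → S6 → S5: 7+23+31+5+25+31 = 122
Base → S1 → S2 → S3 → S5 → S4 → S6: 7+23+31+36+38+25 = 160
Base → S1 → S2 → S3 → S5 → S6 → S4: 7+23+31+36+31+25 = 153
Base → S1 → S2 → S3 → S6 → S4 → S5: 7+23+31+20+25+38 = 144
Base → S1 → S2 → S3 → S6 → S5 → S4: 7+23+31+20+31+38 = 150
Base → S1 → S2 → S4 → S3 → S5 → S6: 7+23+26+5+36+31 = 128
Base → S1 → S2 → S4 → S3 → S6 → S5: 7+23+26+5+20+31 = 112
… (712 more)
Base → S1 → S6 → S3 → S4 → S2 → S5: 7+5+20+5+26+19 = 82  ← best
The minimum is 82.
One shortest path: Base → S1 → S6 → S3 → S4 → S2 → S5.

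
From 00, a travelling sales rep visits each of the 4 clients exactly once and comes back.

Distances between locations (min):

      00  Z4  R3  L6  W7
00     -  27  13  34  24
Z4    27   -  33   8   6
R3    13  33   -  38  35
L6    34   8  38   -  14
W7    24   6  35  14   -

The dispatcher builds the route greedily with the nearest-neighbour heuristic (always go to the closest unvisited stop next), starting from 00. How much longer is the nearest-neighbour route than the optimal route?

From 00: R3=13, W7=24, Z4=27, L6=34 → choose R3 (13).
From R3: Z4=33, W7=35, L6=38 → choose Z4 (33).
From Z4: W7=6, L6=8 → choose W7 (6).
From W7: L6=14 → choose L6 (14).
NN route 00 → R3 → Z4 → W7 → L6 → 00 costs 100.
Optimal: 00 → R3 → L6 → Z4 → W7 → 00 costs 89 (by enumerating all 12 distinct tours).
Excess = 100 − 89 = 11.

11 min longer than the optimal tour.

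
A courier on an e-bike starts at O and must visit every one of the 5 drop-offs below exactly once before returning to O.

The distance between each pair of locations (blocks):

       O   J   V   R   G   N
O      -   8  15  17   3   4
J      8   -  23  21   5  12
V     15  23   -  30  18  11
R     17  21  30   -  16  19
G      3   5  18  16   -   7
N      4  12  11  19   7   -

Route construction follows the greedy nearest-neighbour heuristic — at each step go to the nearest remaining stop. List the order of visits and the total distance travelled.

At O the remaining stops are G 3, N 4, J 8, V 15, R 17; go to G.
At G the remaining stops are J 5, N 7, R 16, V 18; go to J.
At J the remaining stops are N 12, R 21, V 23; go to N.
At N the remaining stops are V 11, R 19; go to V.
At V the remaining stops are R 30; go to R.
Return R→O: 17.
Total = 3 + 5 + 12 + 11 + 30 + 17 = 78.

Nearest-neighbour total = 78 blocks; route O → G → J → N → V → R → O.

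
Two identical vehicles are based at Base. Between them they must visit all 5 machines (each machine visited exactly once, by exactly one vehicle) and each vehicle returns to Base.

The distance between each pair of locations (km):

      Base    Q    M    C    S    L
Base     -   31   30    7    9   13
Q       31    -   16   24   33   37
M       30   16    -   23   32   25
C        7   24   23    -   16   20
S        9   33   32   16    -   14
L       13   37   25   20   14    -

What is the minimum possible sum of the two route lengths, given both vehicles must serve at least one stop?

Try each way of splitting the stops between the two vehicles (each non-empty) and, for each split, find the best tour for each vehicle:
  {Q} + {M, C, S, L}: 62 + 78 = 140
  {M} + {Q, C, S, L}: 60 + 91 = 151
  {Q, M} + {C, S, L}: 77 + 50 = 127
  {C} + {Q, M, S, L}: 14 + 95 = 109
  {Q, C} + {M, S, L}: 62 + 78 = 140
  {M, C} + {Q, S, L}: 60 + 91 = 151
  … (15 splits in total)
  {S} + {Q, M, C, L}: 18 + 85 = 103  ← best
Best: vehicle 1 Base → S → Base = 18; vehicle 2 Base → C → Q → M → L → Base = 85; combined 103.

103 km — the smallest possible combined total.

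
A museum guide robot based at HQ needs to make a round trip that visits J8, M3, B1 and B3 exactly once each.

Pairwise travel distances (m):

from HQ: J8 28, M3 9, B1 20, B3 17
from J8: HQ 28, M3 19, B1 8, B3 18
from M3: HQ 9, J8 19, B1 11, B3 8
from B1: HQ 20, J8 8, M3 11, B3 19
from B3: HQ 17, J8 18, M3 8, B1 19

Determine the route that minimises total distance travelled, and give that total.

HQ → J8 → M3 → B1 → B3 → HQ: 28+19+11+19+17 = 94
HQ → J8 → M3 → B3 → B1 → HQ: 28+19+8+19+20 = 94
HQ → J8 → B1 → M3 → B3 → HQ: 28+8+11+8+17 = 72
HQ → J8 → B1 → B3 → M3 → HQ: 28+8+19+8+9 = 72
HQ → J8 → B3 → M3 → B1 → HQ: 28+18+8+11+20 = 85
HQ → J8 → B3 → B1 → M3 → HQ: 28+18+19+11+9 = 85
HQ → M3 → J8 → B1 → B3 → HQ: 9+19+8+19+17 = 72
HQ → M3 → J8 → B3 → B1 → HQ: 9+19+18+19+20 = 85
HQ → M3 → B1 → J8 → B3 → HQ: 9+11+8+18+17 = 63
HQ → M3 → B3 → J8 → B1 → HQ: 9+8+18+8+20 = 63
HQ → B1 → J8 → M3 → B3 → HQ: 20+8+19+8+17 = 72
HQ → B1 → M3 → J8 → B3 → HQ: 20+11+19+18+17 = 85
The minimum is 63.
One optimal route: HQ → M3 → B1 → J8 → B3 → HQ (or its reverse).

Shortest round trip = 63 m.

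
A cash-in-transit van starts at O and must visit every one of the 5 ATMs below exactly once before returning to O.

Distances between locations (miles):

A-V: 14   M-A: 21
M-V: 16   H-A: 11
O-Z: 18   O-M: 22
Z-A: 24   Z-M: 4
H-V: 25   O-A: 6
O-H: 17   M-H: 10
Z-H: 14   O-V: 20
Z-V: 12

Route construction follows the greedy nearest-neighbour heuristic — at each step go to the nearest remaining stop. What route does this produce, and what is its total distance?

From O: distances to unvisited — A=6, H=17, Z=18, V=20, M=22. Nearest is A (6).
From A: distances to unvisited — H=11, V=14, M=21, Z=24. Nearest is H (11).
From H: distances to unvisited — M=10, Z=14, V=25. Nearest is M (10).
From M: distances to unvisited — Z=4, V=16. Nearest is Z (4).
From Z: distances to unvisited — V=12. Nearest is V (12).
Return V→O: 20.
Total = 6 + 11 + 10 + 4 + 12 + 20 = 63.

Nearest-neighbour total = 63 miles; route O → A → H → M → Z → V → O.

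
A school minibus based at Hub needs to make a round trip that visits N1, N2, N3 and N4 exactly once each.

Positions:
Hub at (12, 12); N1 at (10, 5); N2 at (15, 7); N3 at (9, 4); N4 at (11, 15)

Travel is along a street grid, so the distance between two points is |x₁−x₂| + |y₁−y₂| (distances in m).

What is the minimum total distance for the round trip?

With 4 stops there are 4!/2 = 12 distinct round trips (a route and its reverse cost the same).
Hub - N1 - N2 - N3 - N4 - Hub: 9+7+9+13+4 = 42
Hub - N1 - N2 - N4 - N3 - Hub: 9+7+12+13+11 = 52
Hub - N1 - N3 - N2 - N4 - Hub: 9+2+9+12+4 = 36
Hub - N1 - N3 - N4 - N2 - Hub: 9+2+13+12+8 = 44
Hub - N1 - N4 - N2 - N3 - Hub: 9+11+12+9+11 = 52
Hub - N1 - N4 - N3 - N2 - Hub: 9+11+13+9+8 = 50
Hub - N2 - N1 - N3 - N4 - Hub: 8+7+2+13+4 = 34
Hub - N2 - N1 - N4 - N3 - Hub: 8+7+11+13+11 = 50
Hub - N2 - N3 - N1 - N4 - Hub: 8+9+2+11+4 = 34
Hub - N2 - N4 - N1 - N3 - Hub: 8+12+11+2+11 = 44
Hub - N3 - N1 - N2 - N4 - Hub: 11+2+7+12+4 = 36
Hub - N3 - N2 - N1 - N4 - Hub: 11+9+7+11+4 = 42
The minimum is 34.
One optimal route: Hub → N2 → N1 → N3 → N4 → Hub (or its reverse).

Minimum total distance: 34 m.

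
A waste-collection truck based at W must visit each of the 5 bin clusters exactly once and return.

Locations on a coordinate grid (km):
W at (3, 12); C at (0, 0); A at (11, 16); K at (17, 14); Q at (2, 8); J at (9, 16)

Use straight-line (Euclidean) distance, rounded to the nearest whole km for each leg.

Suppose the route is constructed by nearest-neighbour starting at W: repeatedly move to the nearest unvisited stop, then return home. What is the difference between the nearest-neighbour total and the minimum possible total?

From W: Q=4, J=7, A=9, C=12, K=14 → choose Q (4).
From Q: C=8, J=11, A=12, K=16 → choose C (8).
From C: J=18, A=19, K=22 → choose J (18).
From J: A=2, K=8 → choose A (2).
From A: K=6 → choose K (6).
NN route W → Q → C → J → A → K → W costs 52.
Optimal: W → Q → C → K → A → J → W costs 49 (by enumerating all 60 distinct tours).
Excess = 52 − 49 = 3.

Excess over optimum: 3 km.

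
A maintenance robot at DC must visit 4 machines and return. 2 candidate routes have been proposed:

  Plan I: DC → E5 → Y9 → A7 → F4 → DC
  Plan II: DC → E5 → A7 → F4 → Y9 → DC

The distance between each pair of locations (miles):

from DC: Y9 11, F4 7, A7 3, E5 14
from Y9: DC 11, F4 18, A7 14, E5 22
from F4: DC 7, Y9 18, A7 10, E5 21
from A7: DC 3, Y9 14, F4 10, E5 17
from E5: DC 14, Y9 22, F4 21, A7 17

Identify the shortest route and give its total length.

Shortest is Plan I, total 67 miles.

Plan I: 14 + 22 + 14 + 10 + 7 = 67
Plan II: 14 + 17 + 10 + 18 + 11 = 70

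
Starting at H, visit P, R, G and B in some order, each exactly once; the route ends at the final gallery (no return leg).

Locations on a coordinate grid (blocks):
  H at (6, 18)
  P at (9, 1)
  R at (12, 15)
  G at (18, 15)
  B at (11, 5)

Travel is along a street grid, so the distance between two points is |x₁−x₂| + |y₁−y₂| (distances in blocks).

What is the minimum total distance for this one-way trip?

There are 4! = 24 possible orderings.
H → P → R → G → B: 20+17+6+17 = 60
H → P → R → B → G: 20+17+11+17 = 65
H → P → G → R → B: 20+23+6+11 = 60
H → P → G → B → R: 20+23+17+11 = 71
H → P → B → R → G: 20+6+11+6 = 43
H → P → B → G → R: 20+6+17+6 = 49
H → R → P → G → B: 9+17+23+17 = 66
H → R → P → B → G: 9+17+6+17 = 49
H → R → G → P → B: 9+6+23+6 = 44
H → R → G → B → P: 9+6+17+6 = 38
H → R → B → P → G: 9+11+6+23 = 49
H → R → B → G → P: 9+11+17+23 = 60
H → G → P → R → B: 15+23+17+11 = 66
H → G → P → B → R: 15+23+6+11 = 55
… (10 more)
The minimum is 38.
One shortest path: H → R → G → B → P.

Shortest open route: 38 blocks.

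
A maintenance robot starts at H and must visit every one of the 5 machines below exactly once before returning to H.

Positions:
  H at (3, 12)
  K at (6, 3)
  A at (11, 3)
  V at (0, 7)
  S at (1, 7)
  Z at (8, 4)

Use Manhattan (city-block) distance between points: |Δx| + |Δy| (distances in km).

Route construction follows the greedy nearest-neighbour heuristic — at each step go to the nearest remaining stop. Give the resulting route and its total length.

At H the remaining stops are S 7, V 8, K 12, Z 13, A 17; go to S.
At S the remaining stops are V 1, K 9, Z 10, A 14; go to V.
At V the remaining stops are K 10, Z 11, A 15; go to K.
At K the remaining stops are Z 3, A 5; go to Z.
At Z the remaining stops are A 4; go to A.
Return A→H: 17.
Total = 7 + 1 + 10 + 3 + 4 + 17 = 42.

42 km along H → S → V → K → Z → A → H.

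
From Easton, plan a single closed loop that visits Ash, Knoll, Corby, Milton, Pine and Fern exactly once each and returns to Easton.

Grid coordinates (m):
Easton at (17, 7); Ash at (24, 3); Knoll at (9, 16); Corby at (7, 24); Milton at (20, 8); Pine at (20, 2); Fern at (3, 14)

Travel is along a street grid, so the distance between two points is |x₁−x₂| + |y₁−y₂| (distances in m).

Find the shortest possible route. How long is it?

With 6 stops there are 6!/2 = 360 distinct round trips (a route and its reverse cost the same).
Easton → Ash → Knoll → Corby → Milton → Pine → Fern → Easton: 11+28+10+29+6+29+21 = 134
Easton → Ash → Knoll → Corby → Milton → Fern → Pine → Easton: 11+28+10+29+23+29+8 = 138
Easton → Ash → Knoll → Corby → Pine → Milton → Fern → Easton: 11+28+10+35+6+23+21 = 134
Easton → Ash → Knoll → Corby → Pine → Fern → Milton → Easton: 11+28+10+35+29+23+4 = 140
Easton → Ash → Knoll → Corby → Fern → Milton → Pine → Easton: 11+28+10+14+23+6+8 = 100
Easton → Ash → Knoll → Corby → Fern → Pine → Milton → Easton: 11+28+10+14+29+6+4 = 102
Easton → Ash → Knoll → Milton → Corby → Pine → Fern → Easton: 11+28+19+29+35+29+21 = 172
Easton → Ash → Knoll → Milton → Corby → Fern → Pine → Easton: 11+28+19+29+14+29+8 = 138
… (352 more)
Easton → Ash → Pine → Milton → Knoll → Corby → Fern → Easton: 11+5+6+19+10+14+21 = 86  ← best
The minimum is 86.
One optimal route: Easton → Ash → Pine → Milton → Knoll → Corby → Fern → Easton (or its reverse).

Shortest round trip = 86 m.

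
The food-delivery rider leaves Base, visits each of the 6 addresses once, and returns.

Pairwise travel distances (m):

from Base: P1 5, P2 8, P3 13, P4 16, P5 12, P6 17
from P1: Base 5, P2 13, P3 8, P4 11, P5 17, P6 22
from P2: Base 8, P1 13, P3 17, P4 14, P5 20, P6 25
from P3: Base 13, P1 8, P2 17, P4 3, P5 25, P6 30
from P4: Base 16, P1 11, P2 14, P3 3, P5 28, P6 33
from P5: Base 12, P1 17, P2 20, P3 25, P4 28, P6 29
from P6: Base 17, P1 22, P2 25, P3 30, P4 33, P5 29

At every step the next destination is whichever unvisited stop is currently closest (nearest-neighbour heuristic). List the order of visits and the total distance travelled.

Total distance 96 m via the nearest-neighbour route Base → P1 → P3 → P4 → P2 → P5 → P6 → Base.

At Base the remaining stops are P1 5, P2 8, P5 12, P3 13, P4 16, P6 17; go to P1.
At P1 the remaining stops are P3 8, P4 11, P2 13, P5 17, P6 22; go to P3.
At P3 the remaining stops are P4 3, P2 17, P5 25, P6 30; go to P4.
At P4 the remaining stops are P2 14, P5 28, P6 33; go to P2.
At P2 the remaining stops are P5 20, P6 25; go to P5.
At P5 the remaining stops are P6 29; go to P6.
Return P6→Base: 17.
Total = 5 + 8 + 3 + 14 + 20 + 29 + 17 = 96.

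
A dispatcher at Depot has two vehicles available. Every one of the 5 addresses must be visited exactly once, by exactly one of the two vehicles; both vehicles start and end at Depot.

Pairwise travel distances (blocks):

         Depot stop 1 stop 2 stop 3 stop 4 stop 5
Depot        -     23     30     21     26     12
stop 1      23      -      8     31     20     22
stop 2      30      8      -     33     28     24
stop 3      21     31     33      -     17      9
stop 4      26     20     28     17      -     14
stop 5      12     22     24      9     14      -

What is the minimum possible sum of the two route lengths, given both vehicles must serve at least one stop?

Try each way of splitting the stops between the two vehicles (each non-empty) and, for each split, find the best tour for each vehicle:
  {stop 1} + {stop 2, stop 3, stop 4, stop 5}: 46 + 96 = 142
  {stop 2} + {stop 1, stop 3, stop 4, stop 5}: 60 + 81 = 141
  {stop 1, stop 2} + {stop 3, stop 4, stop 5}: 61 + 64 = 125
  {stop 3} + {stop 1, stop 2, stop 4, stop 5}: 42 + 84 = 126
  {stop 1, stop 3} + {stop 2, stop 4, stop 5}: 75 + 84 = 159
  {stop 2, stop 3} + {stop 1, stop 4, stop 5}: 84 + 69 = 153
  … (15 splits in total)
  {stop 1, stop 2, stop 3, stop 4} + {stop 5}: 96 + 24 = 120  ← best
Best: vehicle 1 Depot → stop 2 → stop 1 → stop 4 → stop 3 → Depot = 96; vehicle 2 Depot → stop 5 → Depot = 24; combined 120.

120 blocks — the smallest possible combined total.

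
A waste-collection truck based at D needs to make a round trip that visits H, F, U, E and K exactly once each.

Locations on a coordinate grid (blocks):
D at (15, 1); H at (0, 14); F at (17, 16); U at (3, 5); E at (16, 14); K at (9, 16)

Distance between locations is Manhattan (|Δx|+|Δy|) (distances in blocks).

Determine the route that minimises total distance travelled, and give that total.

D → H → F → U → E → K → D: 28+19+25+22+9+21 = 124
D → H → F → U → K → E → D: 28+19+25+17+9+14 = 112
D → H → F → E → U → K → D: 28+19+3+22+17+21 = 110
D → H → F → E → K → U → D: 28+19+3+9+17+16 = 92
D → H → F → K → U → E → D: 28+19+8+17+22+14 = 108
D → H → F → K → E → U → D: 28+19+8+9+22+16 = 102
D → H → U → F → E → K → D: 28+12+25+3+9+21 = 98
D → H → U → F → K → E → D: 28+12+25+8+9+14 = 96
D → H → U → E → F → K → D: 28+12+22+3+8+21 = 94
D → H → U → E → K → F → D: 28+12+22+9+8+17 = 96
D → H → U → K → F → E → D: 28+12+17+8+3+14 = 82
D → H → U → K → E → F → D: 28+12+17+9+3+17 = 86
D → H → E → F → U → K → D: 28+16+3+25+17+21 = 110
D → H → E → F → K → U → D: 28+16+3+8+17+16 = 88
… (46 more)
D → U → H → K → F → E → D: 16+12+11+8+3+14 = 64  ← best
The minimum is 64.
One optimal route: D → U → H → K → F → E → D (or its reverse).

64 blocks — the shortest possible round trip.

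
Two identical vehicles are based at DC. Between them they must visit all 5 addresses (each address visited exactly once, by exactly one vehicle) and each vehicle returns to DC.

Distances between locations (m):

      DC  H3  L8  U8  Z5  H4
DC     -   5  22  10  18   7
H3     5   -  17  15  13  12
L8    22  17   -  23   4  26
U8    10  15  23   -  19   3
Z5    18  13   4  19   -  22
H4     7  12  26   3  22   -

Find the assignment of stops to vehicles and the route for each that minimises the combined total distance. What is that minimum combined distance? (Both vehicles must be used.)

Check every non-empty split of the stops between the two vehicles; for each half take its own optimal tour:
  {H3} + {L8, U8, Z5, H4}: 10 + 55 = 65
  {L8} + {H3, U8, Z5, H4}: 44 + 47 = 91
  {H3, L8} + {U8, Z5, H4}: 44 + 47 = 91
  {U8} + {H3, L8, Z5, H4}: 20 + 55 = 75
  {H3, U8} + {L8, Z5, H4}: 30 + 55 = 85
  {L8, U8} + {H3, Z5, H4}: 55 + 47 = 102
  … (15 splits in total)
  {H3, L8, Z5} + {U8, H4}: 44 + 20 = 64  ← best
Best: vehicle 1 DC → H3 → L8 → Z5 → DC = 44; vehicle 2 DC → U8 → H4 → DC = 20; combined 64.

64 m — the smallest possible combined total.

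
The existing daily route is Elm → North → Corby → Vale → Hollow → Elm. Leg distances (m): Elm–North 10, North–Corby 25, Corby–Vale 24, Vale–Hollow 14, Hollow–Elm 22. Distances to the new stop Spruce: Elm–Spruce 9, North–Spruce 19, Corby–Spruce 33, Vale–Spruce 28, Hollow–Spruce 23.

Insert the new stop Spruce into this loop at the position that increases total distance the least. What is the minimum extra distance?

Insertion cost between consecutive stops i–j is d(i,Spruce) + d(Spruce,j) − d(i,j):
  between Elm and North: 9 + 19 − 10 = 18
  between North and Corby: 19 + 33 − 25 = 27
  between Corby and Vale: 33 + 28 − 24 = 37
  between Vale and Hollow: 28 + 23 − 14 = 37
  between Hollow and Elm: 23 + 9 − 22 = 10
Cheapest insertion is between Hollow and Elm, adding 10.
New total = 95 + 10 = 105.

Minimum extra distance: 10 m, inserting Spruce between Hollow and Elm.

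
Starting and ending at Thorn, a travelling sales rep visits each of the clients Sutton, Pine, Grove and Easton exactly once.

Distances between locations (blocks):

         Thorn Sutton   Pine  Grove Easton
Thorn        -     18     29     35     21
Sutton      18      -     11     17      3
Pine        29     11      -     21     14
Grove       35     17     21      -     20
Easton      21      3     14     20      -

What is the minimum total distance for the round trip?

Minimum total distance: 91 blocks.

There are 12 distinct closed tours to check (reversals are equivalent).
Thorn → Sutton → Pine → Grove → Easton → Thorn: 18+11+21+20+21 = 91
Thorn → Sutton → Pine → Easton → Grove → Thorn: 18+11+14+20+35 = 98
Thorn → Sutton → Grove → Pine → Easton → Thorn: 18+17+21+14+21 = 91
Thorn → Sutton → Grove → Easton → Pine → Thorn: 18+17+20+14+29 = 98
Thorn → Sutton → Easton → Pine → Grove → Thorn: 18+3+14+21+35 = 91
Thorn → Sutton → Easton → Grove → Pine → Thorn: 18+3+20+21+29 = 91
Thorn → Pine → Sutton → Grove → Easton → Thorn: 29+11+17+20+21 = 98
Thorn → Pine → Sutton → Easton → Grove → Thorn: 29+11+3+20+35 = 98
Thorn → Pine → Grove → Sutton → Easton → Thorn: 29+21+17+3+21 = 91
Thorn → Pine → Easton → Sutton → Grove → Thorn: 29+14+3+17+35 = 98
Thorn → Grove → Sutton → Pine → Easton → Thorn: 35+17+11+14+21 = 98
Thorn → Grove → Pine → Sutton → Easton → Thorn: 35+21+11+3+21 = 91
The minimum is 91.
One optimal route: Thorn → Sutton → Pine → Grove → Easton → Thorn (or its reverse).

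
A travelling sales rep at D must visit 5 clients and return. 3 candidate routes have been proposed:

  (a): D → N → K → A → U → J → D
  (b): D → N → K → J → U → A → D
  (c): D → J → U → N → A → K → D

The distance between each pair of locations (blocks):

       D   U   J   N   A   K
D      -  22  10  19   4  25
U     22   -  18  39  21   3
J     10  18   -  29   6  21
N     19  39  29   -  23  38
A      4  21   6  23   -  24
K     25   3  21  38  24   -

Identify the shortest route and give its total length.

(a): 19 + 38 + 24 + 21 + 18 + 10 = 130
(b): 19 + 38 + 21 + 18 + 21 + 4 = 121
(c): 10 + 18 + 39 + 23 + 24 + 25 = 139

Shortest is (b), total 121 blocks.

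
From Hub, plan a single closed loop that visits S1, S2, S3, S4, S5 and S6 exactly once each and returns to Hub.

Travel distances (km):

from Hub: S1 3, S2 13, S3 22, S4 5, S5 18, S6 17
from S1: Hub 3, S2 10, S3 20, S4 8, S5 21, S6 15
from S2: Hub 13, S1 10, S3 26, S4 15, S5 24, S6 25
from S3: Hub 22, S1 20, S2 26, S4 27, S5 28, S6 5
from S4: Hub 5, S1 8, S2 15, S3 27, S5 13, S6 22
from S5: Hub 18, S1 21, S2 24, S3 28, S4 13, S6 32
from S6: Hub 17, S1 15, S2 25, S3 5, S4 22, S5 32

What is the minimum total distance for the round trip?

Hub→S1→S2→S3→S4→S5→S6→Hub: 3+10+26+27+13+32+17 = 128
Hub→S1→S2→S3→S4→S6→S5→Hub: 3+10+26+27+22+32+18 = 138
Hub→S1→S2→S3→S5→S4→S6→Hub: 3+10+26+28+13+22+17 = 119
Hub→S1→S2→S3→S5→S6→S4→Hub: 3+10+26+28+32+22+5 = 126
Hub→S1→S2→S3→S6→S4→S5→Hub: 3+10+26+5+22+13+18 = 97
Hub→S1→S2→S3→S6→S5→S4→Hub: 3+10+26+5+32+13+5 = 94
Hub→S1→S2→S4→S3→S5→S6→Hub: 3+10+15+27+28+32+17 = 132
Hub→S1→S2→S4→S3→S6→S5→Hub: 3+10+15+27+5+32+18 = 110
… (352 more)
Hub→S1→S2→S6→S3→S5→S4→Hub: 3+10+25+5+28+13+5 = 89  ← best
The minimum is 89.
One optimal route: Hub → S1 → S2 → S6 → S3 → S5 → S4 → Hub (or its reverse).

Minimum total distance: 89 km.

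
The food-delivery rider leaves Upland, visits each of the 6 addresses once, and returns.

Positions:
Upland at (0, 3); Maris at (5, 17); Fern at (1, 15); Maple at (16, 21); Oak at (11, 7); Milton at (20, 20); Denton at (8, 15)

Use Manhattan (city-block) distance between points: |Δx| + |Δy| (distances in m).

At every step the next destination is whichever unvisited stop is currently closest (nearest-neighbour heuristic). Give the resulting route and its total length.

96 m along Upland → Fern → Maris → Denton → Oak → Maple → Milton → Upland.

At Upland the remaining stops are Fern 13, Oak 15, Maris 19, Denton 20, Maple 34, Milton 37; go to Fern.
At Fern the remaining stops are Maris 6, Denton 7, Oak 18, Maple 21, Milton 24; go to Maris.
At Maris the remaining stops are Denton 5, Maple 15, Oak 16, Milton 18; go to Denton.
At Denton the remaining stops are Oak 11, Maple 14, Milton 17; go to Oak.
At Oak the remaining stops are Maple 19, Milton 22; go to Maple.
At Maple the remaining stops are Milton 5; go to Milton.
Return Milton→Upland: 37.
Total = 13 + 6 + 5 + 11 + 19 + 5 + 37 = 96.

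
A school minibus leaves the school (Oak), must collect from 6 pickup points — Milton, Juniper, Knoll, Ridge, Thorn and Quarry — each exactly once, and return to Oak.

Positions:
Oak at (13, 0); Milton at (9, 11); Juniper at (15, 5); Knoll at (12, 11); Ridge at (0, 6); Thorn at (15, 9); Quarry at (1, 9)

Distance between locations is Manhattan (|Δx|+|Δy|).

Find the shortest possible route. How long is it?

Minimum total distance: 52.

Oak - Milton - Juniper - Knoll - Ridge - Thorn - Quarry - Oak: 15+12+9+17+18+14+21 = 106
Oak - Milton - Juniper - Knoll - Ridge - Quarry - Thorn - Oak: 15+12+9+17+4+14+11 = 82
Oak - Milton - Juniper - Knoll - Thorn - Ridge - Quarry - Oak: 15+12+9+5+18+4+21 = 84
Oak - Milton - Juniper - Knoll - Thorn - Quarry - Ridge - Oak: 15+12+9+5+14+4+19 = 78
Oak - Milton - Juniper - Knoll - Quarry - Ridge - Thorn - Oak: 15+12+9+13+4+18+11 = 82
Oak - Milton - Juniper - Knoll - Quarry - Thorn - Ridge - Oak: 15+12+9+13+14+18+19 = 100
Oak - Milton - Juniper - Ridge - Knoll - Thorn - Quarry - Oak: 15+12+16+17+5+14+21 = 100
Oak - Milton - Juniper - Ridge - Knoll - Quarry - Thorn - Oak: 15+12+16+17+13+14+11 = 98
… (352 more)
Oak - Juniper - Thorn - Knoll - Milton - Quarry - Ridge - Oak: 7+4+5+3+10+4+19 = 52  ← best
The minimum is 52.
One optimal route: Oak → Juniper → Thorn → Knoll → Milton → Quarry → Ridge → Oak (or its reverse).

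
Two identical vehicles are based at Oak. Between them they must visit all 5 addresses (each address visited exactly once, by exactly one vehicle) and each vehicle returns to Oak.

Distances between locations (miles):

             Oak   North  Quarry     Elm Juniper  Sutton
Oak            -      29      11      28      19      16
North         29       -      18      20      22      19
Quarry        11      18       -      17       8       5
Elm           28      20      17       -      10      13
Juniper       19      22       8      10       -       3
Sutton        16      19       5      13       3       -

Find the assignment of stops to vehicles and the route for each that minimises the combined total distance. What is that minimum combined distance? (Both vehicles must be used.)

There are 2^4 − 1 = 15 ways to divide the 5 stops into two non-empty groups. For each, the best each vehicle can do is its own shortest tour through its group:
  {North} + {Quarry, Elm, Juniper, Sutton}: 58 + 57 = 115
  {Quarry} + {North, Elm, Juniper, Sutton}: 22 + 78 = 100
  {North, Quarry} + {Elm, Juniper, Sutton}: 58 + 57 = 115
  {Elm} + {North, Quarry, Juniper, Sutton}: 56 + 70 = 126
  {North, Elm} + {Quarry, Juniper, Sutton}: 77 + 38 = 115
  {Quarry, Elm} + {North, Juniper, Sutton}: 56 + 70 = 126
  … (15 splits in total)
Best: vehicle 1 Oak → Quarry → Oak = 22; vehicle 2 Oak → North → Elm → Juniper → Sutton → Oak = 78; combined 100.

Minimum combined distance: 100 miles.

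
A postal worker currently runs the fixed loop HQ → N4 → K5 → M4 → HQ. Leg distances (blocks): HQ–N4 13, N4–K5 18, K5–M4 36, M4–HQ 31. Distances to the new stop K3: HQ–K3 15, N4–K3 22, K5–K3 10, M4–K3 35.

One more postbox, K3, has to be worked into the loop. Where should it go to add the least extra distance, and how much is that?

Adding 9 blocks by placing K3 on the K5–M4 leg.

Insertion cost between consecutive stops i–j is d(i,K3) + d(K3,j) − d(i,j):
  between HQ and N4: 15 + 22 − 13 = 24
  between N4 and K5: 22 + 10 − 18 = 14
  between K5 and M4: 10 + 35 − 36 = 9
  between M4 and HQ: 35 + 15 − 31 = 19
Cheapest insertion is between K5 and M4, adding 9.
New total = 98 + 9 = 107.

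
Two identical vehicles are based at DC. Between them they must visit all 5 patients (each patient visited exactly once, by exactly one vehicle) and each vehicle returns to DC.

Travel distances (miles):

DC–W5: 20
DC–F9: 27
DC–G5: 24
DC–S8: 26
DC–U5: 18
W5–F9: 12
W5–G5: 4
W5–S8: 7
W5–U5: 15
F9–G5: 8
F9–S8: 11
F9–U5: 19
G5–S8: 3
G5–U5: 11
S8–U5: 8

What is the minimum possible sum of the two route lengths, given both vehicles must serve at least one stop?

101 miles — the smallest possible combined total.

Try each way of splitting the stops between the two vehicles (each non-empty) and, for each split, find the best tour for each vehicle:
  {W5} + {F9, G5, S8, U5}: 40 + 64 = 104
  {F9} + {W5, G5, S8, U5}: 54 + 53 = 107
  {W5, F9} + {G5, S8, U5}: 59 + 53 = 112
  {G5} + {W5, F9, S8, U5}: 48 + 69 = 117
  {W5, G5} + {F9, S8, U5}: 48 + 64 = 112
  {F9, G5} + {W5, S8, U5}: 59 + 53 = 112
  … (15 splits in total)
  {W5, F9, G5, S8} + {U5}: 65 + 36 = 101  ← best
Best: vehicle 1 DC → W5 → G5 → S8 → F9 → DC = 65; vehicle 2 DC → U5 → DC = 36; combined 101.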